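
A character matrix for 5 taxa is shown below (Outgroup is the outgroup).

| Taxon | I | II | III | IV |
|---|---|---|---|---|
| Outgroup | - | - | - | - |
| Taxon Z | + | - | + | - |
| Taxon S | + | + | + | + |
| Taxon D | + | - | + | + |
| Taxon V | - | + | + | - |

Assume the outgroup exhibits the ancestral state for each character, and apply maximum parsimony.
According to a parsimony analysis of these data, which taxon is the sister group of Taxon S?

Taxon D

The outgroup has state '-' for every character, so '+' is the derived state throughout.
Only Taxon D, Taxon S, and Taxon Z show the derived state '+' for I, supporting them as a clade.
II (state '+') occurs in Taxon S and Taxon V but conflicts with the nesting implied by the other characters — most parsimoniously interpreted as homoplasy.
III (derived state '+') is shared by all ingroup taxa — unites the whole ingroup.
IV (derived state '+') is shared by Taxon D and Taxon S — a synapomorphy uniting that clade.
Most parsimonious ingroup topology: ((Taxon Z,(Taxon S,Taxon D)),Taxon V).
Taxon S and Taxon D form a cherry on this tree, so they are sister taxa.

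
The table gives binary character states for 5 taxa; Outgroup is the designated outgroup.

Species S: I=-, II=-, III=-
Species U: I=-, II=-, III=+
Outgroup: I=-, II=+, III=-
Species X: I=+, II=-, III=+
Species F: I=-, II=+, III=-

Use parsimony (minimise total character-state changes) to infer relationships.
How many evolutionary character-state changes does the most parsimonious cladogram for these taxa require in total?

3

Character polarity is set by the outgroup: the derived state is whichever differs from the outgroup's state, so for II the derived state is '-', and for the remaining characters it is '+'.
I: derived state '+' in Species X only — an autapomorphy, so it tells us nothing about relationships among taxa.
Only Species S, Species U, and Species X show the derived state '-' for II, supporting them as a clade.
III (derived state '+') is shared by Species U and Species X — a synapomorphy uniting that clade.
Most parsimonious ingroup topology: (Species F,((Species X,Species U),Species S)).
Changes per character on this tree: I: 1; II: 1; III: 1.
Total = 3.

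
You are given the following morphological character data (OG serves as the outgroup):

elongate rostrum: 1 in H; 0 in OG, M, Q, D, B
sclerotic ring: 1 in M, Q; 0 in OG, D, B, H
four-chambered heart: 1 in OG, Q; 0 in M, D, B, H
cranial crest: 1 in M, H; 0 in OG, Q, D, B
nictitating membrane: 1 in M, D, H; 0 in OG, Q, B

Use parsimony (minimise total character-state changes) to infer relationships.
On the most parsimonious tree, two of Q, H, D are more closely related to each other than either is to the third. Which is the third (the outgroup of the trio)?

Q

Character polarity is set by the outgroup: the derived state is whichever differs from the outgroup's state, so for four-chambered heart the derived state is '0', and for the remaining characters it is '1'.
elongate rostrum: derived state '1' in H only — an autapomorphy, so it tells us nothing about relationships among taxa.
sclerotic ring groups M and Q, which is incompatible with the clades supported by the remaining characters; treating it as convergent (homoplasy) costs fewer steps than any alternative tree.
four-chambered heart: derived state '0' in B, D, H, and M only — synapomorphy for {B, D, H, M}.
Only H and M show the derived state '1' for cranial crest, supporting them as a clade.
Only D, H, and M show the derived state '1' for nictitating membrane, supporting them as a clade.
Most parsimonious ingroup topology: ((((M,H),D),B),Q).
D and H share a more recent common ancestor with each other than either does with Q, so Q is the least closely related of the three.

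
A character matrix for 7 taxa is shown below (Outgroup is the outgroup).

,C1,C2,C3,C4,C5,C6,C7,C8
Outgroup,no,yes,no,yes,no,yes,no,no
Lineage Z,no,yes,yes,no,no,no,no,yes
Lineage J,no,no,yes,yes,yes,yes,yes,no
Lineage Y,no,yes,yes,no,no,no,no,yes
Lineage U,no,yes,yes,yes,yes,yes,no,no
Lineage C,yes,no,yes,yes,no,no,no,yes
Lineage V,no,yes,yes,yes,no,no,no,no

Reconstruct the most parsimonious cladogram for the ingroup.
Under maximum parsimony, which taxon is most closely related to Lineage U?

Lineage J

Character polarity is set by the outgroup: the derived state is whichever differs from the outgroup's state, so for C2, C4, C6 the derived state is 'no', and for the remaining characters it is 'yes'.
C1 (derived state 'yes') is unique to Lineage C (autapomorphy; uninformative for grouping).
C2 (state 'no') occurs in Lineage C and Lineage J but conflicts with the nesting implied by the other characters — most parsimoniously interpreted as homoplasy.
All ingroup taxa share the derived state 'yes' for C3; it defines the ingroup but does not resolve relationships within it.
Only Lineage Y and Lineage Z show the derived state 'no' for C4, supporting them as a clade.
Only Lineage J and Lineage U show the derived state 'yes' for C5, supporting them as a clade.
C6: derived state 'no' in Lineage C, Lineage V, Lineage Y, and Lineage Z only — synapomorphy for {Lineage C, Lineage V, Lineage Y, Lineage Z}.
C7: derived state 'yes' in Lineage J only — an autapomorphy, so it tells us nothing about relationships among taxa.
C8: derived state 'yes' in Lineage C, Lineage Y, and Lineage Z only — synapomorphy for {Lineage C, Lineage Y, Lineage Z}.
Most parsimonious ingroup topology: ((((Lineage Z,Lineage Y),Lineage C),Lineage V),(Lineage J,Lineage U)).
Lineage U and Lineage J form a cherry on this tree, so they are sister taxa.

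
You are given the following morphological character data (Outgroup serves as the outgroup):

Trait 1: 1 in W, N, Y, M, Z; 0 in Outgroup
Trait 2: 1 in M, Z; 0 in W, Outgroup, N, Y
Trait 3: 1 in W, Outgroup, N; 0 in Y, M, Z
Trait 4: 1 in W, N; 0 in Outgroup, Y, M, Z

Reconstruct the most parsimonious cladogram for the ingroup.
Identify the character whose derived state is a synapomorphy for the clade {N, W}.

Character polarity is set by the outgroup: the derived state is whichever differs from the outgroup's state, so for Trait 3 the derived state is '0', and for the remaining characters it is '1'.
All ingroup taxa share the derived state '1' for Trait 1; it defines the ingroup but does not resolve relationships within it.
Trait 2 (derived state '1') is shared by M and Z — a synapomorphy uniting that clade.
Only M, Y, and Z show the derived state '0' for Trait 3, supporting them as a clade.
Only N and W show the derived state '1' for Trait 4, supporting them as a clade.
Most parsimonious ingroup topology: ((W,N),(Y,(Z,M))).
The clade {N, W} is supported by Trait 4: its derived state '1' occurs in exactly those taxa and in no other taxon (including the outgroup).

Trait 4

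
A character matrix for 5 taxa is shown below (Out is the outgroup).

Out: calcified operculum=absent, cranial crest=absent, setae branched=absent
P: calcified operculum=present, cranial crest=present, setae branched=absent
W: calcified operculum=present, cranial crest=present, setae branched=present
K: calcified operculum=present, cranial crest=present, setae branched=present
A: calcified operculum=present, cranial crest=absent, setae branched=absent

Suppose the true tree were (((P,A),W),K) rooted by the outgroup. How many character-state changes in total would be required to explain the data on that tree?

Map each character onto (((P,A),W),K) (rooted by Out) and count the minimum state changes it requires (Fitch parsimony):
calcified operculum: 1; cranial crest: 2; setae branched: 2.
Total tree length = 5.

5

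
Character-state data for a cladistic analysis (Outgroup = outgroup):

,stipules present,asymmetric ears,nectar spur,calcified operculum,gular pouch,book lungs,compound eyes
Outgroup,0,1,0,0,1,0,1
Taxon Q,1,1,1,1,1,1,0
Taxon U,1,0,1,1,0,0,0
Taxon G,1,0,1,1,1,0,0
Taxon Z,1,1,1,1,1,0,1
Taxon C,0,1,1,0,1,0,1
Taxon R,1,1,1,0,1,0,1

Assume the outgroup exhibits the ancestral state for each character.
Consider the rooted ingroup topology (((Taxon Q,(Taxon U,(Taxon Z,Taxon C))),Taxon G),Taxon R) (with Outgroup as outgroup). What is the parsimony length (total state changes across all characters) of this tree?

11

Map each character onto (((Taxon Q,(Taxon U,(Taxon Z,Taxon C))),Taxon G),Taxon R) (rooted by Outgroup) and count the minimum state changes it requires (Fitch parsimony):
stipules present: 2; asymmetric ears: 2; nectar spur: 1; calcified operculum: 2; gular pouch: 1; book lungs: 1; compound eyes: 2.
Total tree length = 11.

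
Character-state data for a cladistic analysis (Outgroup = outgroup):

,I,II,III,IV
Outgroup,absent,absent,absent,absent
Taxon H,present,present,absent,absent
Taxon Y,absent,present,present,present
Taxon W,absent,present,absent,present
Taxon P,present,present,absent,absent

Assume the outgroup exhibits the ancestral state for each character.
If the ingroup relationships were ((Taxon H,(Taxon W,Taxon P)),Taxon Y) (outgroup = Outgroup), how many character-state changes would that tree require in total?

6

Map each character onto ((Taxon H,(Taxon W,Taxon P)),Taxon Y) (rooted by Outgroup) and count the minimum state changes it requires (Fitch parsimony):
I: 2; II: 1; III: 1; IV: 2.
Total tree length = 6.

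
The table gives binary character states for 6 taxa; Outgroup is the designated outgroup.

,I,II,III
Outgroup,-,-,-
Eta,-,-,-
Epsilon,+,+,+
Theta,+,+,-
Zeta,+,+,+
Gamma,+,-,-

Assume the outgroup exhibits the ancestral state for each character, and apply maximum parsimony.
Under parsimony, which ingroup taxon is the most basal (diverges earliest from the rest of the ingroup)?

The outgroup has state '-' for every character, so '+' is the derived state throughout.
Only Epsilon, Gamma, Theta, and Zeta show the derived state '+' for I, supporting them as a clade.
II (derived state '+') is shared by Epsilon, Theta, and Zeta — a synapomorphy uniting that clade.
III (derived state '+') is shared by Epsilon and Zeta — a synapomorphy uniting that clade.
Most parsimonious ingroup topology: (Eta,(((Epsilon,Zeta),Theta),Gamma)).
Eta is sister to the clade containing all other ingroup taxa, so it is the earliest-diverging (most basal) ingroup lineage.

Eta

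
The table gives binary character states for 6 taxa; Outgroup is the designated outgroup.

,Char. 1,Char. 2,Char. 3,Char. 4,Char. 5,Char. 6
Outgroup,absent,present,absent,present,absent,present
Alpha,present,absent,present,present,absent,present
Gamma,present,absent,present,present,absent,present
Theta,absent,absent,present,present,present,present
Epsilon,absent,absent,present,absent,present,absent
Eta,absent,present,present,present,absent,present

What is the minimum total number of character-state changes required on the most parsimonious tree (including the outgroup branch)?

Character polarity is set by the outgroup: the derived state is whichever differs from the outgroup's state, so for Char. 2, Char. 4, Char. 6 the derived state is 'absent', and for the remaining characters it is 'present'.
Char. 1: derived state 'present' in Alpha and Gamma only — synapomorphy for {Alpha, Gamma}.
Char. 2 (derived state 'absent') is shared by Alpha, Epsilon, Gamma, and Theta — a synapomorphy uniting that clade.
All ingroup taxa share the derived state 'present' for Char. 3; it defines the ingroup but does not resolve relationships within it.
Char. 4 (derived state 'absent') is unique to Epsilon (autapomorphy; uninformative for grouping).
Char. 5: derived state 'present' in Epsilon and Theta only — synapomorphy for {Epsilon, Theta}.
Char. 6 (derived state 'absent') is unique to Epsilon (autapomorphy; uninformative for grouping).
Most parsimonious ingroup topology: (((Alpha,Gamma),(Theta,Epsilon)),Eta).
Changes per character on this tree: Char. 1: 1; Char. 2: 1; Char. 3: 1; Char. 4: 1; Char. 5: 1; Char. 6: 1.
Total = 6.

6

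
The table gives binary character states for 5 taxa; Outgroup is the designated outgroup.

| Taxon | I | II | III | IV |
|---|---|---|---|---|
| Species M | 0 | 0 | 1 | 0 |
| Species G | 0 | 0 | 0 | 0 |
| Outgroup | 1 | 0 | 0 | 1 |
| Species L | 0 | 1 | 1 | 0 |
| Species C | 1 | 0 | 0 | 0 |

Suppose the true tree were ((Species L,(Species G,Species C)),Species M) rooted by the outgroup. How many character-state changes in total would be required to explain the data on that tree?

6

Map each character onto ((Species L,(Species G,Species C)),Species M) (rooted by Outgroup) and count the minimum state changes it requires (Fitch parsimony):
I: 2; II: 1; III: 2; IV: 1.
Total tree length = 6.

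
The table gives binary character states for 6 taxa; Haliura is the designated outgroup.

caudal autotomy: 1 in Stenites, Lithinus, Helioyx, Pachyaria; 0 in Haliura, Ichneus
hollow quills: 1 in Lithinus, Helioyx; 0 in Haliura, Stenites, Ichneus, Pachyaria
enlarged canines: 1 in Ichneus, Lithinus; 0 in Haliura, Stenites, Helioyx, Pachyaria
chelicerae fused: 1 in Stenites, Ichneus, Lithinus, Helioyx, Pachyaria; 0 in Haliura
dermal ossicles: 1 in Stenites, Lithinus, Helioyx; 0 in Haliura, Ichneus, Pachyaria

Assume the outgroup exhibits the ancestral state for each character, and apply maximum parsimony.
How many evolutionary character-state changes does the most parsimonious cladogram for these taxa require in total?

6

The outgroup has state '0' for every character, so '1' is the derived state throughout.
caudal autotomy (derived state '1') is shared by Helioyx, Lithinus, Pachyaria, and Stenites — a synapomorphy uniting that clade.
hollow quills (derived state '1') is shared by Helioyx and Lithinus — a synapomorphy uniting that clade.
enlarged canines (state '1') occurs in Ichneus and Lithinus but conflicts with the nesting implied by the other characters — most parsimoniously interpreted as homoplasy.
chelicerae fused (derived state '1') is shared by all ingroup taxa — unites the whole ingroup.
dermal ossicles: derived state '1' in Helioyx, Lithinus, and Stenites only — synapomorphy for {Helioyx, Lithinus, Stenites}.
Most parsimonious ingroup topology: (((Stenites,(Lithinus,Helioyx)),Pachyaria),Ichneus).
Changes per character on this tree: caudal autotomy: 1; hollow quills: 1; enlarged canines: 2; chelicerae fused: 1; dermal ossicles: 1.
Total = 6.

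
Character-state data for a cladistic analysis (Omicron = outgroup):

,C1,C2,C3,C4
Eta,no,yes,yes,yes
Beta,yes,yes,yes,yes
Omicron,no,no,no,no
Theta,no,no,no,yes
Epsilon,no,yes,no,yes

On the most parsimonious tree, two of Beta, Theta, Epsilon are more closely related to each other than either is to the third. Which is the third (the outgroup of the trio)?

Theta

The outgroup has state 'no' for every character, so 'yes' is the derived state throughout.
C1: derived state 'yes' in Beta only — an autapomorphy, so it tells us nothing about relationships among taxa.
C2: derived state 'yes' in Beta, Epsilon, and Eta only — synapomorphy for {Beta, Epsilon, Eta}.
C3 (derived state 'yes') is shared by Beta and Eta — a synapomorphy uniting that clade.
All ingroup taxa share the derived state 'yes' for C4; it defines the ingroup but does not resolve relationships within it.
Most parsimonious ingroup topology: (((Eta,Beta),Epsilon),Theta).
Epsilon and Beta share a more recent common ancestor with each other than either does with Theta, so Theta is the least closely related of the three.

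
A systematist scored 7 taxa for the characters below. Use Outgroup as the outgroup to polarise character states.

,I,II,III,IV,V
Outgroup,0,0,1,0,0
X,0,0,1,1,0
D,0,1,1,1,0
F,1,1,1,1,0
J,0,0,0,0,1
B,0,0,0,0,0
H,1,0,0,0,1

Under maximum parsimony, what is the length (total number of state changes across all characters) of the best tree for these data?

Character polarity is set by the outgroup: the derived state is whichever differs from the outgroup's state, so for III the derived state is '0', and for the remaining characters it is '1'.
I groups F and H, which is incompatible with the clades supported by the remaining characters; treating it as convergent (homoplasy) costs fewer steps than any alternative tree.
II (derived state '1') is shared by D and F — a synapomorphy uniting that clade.
III: derived state '0' in B, H, and J only — synapomorphy for {B, H, J}.
Only D, F, and X show the derived state '1' for IV, supporting them as a clade.
Only H and J show the derived state '1' for V, supporting them as a clade.
Most parsimonious ingroup topology: ((X,(D,F)),((J,H),B)).
Changes per character on this tree: I: 2; II: 1; III: 1; IV: 1; V: 1.
Total = 6.

6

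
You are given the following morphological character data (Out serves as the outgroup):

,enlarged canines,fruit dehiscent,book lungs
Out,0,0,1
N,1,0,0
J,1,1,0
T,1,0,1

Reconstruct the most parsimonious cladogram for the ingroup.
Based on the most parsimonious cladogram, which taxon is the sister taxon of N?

Character polarity is set by the outgroup: the derived state is whichever differs from the outgroup's state, so for book lungs the derived state is '0', and for the remaining characters it is '1'.
enlarged canines (derived state '1') is shared by all ingroup taxa — unites the whole ingroup.
fruit dehiscent (derived state '1') is unique to J (autapomorphy; uninformative for grouping).
book lungs: derived state '0' in J and N only — synapomorphy for {J, N}.
Most parsimonious ingroup topology: ((N,J),T).
N and J form a cherry on this tree, so they are sister taxa.

J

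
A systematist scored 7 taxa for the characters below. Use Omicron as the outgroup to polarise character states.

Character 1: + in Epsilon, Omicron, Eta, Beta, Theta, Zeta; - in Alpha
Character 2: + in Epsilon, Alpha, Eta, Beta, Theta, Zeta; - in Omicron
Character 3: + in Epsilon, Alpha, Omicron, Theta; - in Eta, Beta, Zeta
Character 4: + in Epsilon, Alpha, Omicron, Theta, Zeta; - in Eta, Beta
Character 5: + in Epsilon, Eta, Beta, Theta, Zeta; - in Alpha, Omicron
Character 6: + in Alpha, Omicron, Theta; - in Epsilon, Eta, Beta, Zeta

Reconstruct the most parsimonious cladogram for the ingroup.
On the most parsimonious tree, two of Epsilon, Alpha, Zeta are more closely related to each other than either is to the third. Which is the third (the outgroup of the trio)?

Character polarity is set by the outgroup: the derived state is whichever differs from the outgroup's state, so for Character 1, Character 3, Character 4, Character 6 the derived state is '-', and for the remaining characters it is '+'.
Character 1: derived state '-' in Alpha only — an autapomorphy, so it tells us nothing about relationships among taxa.
All ingroup taxa share the derived state '+' for Character 2; it defines the ingroup but does not resolve relationships within it.
Character 3: derived state '-' in Beta, Eta, and Zeta only — synapomorphy for {Beta, Eta, Zeta}.
Character 4: derived state '-' in Beta and Eta only — synapomorphy for {Beta, Eta}.
Only Beta, Epsilon, Eta, Theta, and Zeta show the derived state '+' for Character 5, supporting them as a clade.
Character 6 (derived state '-') is shared by Beta, Epsilon, Eta, and Zeta — a synapomorphy uniting that clade.
Most parsimonious ingroup topology: (Alpha,((((Eta,Beta),Zeta),Epsilon),Theta)).
Epsilon and Zeta share a more recent common ancestor with each other than either does with Alpha, so Alpha is the least closely related of the three.

Alpha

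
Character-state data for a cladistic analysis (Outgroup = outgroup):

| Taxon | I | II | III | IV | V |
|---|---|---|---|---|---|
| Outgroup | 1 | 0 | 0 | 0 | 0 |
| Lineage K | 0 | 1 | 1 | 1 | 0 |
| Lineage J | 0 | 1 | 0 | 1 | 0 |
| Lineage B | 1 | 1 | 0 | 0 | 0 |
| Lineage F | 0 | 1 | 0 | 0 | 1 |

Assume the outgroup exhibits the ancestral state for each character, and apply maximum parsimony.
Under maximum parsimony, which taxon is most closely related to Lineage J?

Character polarity is set by the outgroup: the derived state is whichever differs from the outgroup's state, so for I the derived state is '0', and for the remaining characters it is '1'.
I: derived state '0' in Lineage F, Lineage J, and Lineage K only — synapomorphy for {Lineage F, Lineage J, Lineage K}.
II (derived state '1') is shared by all ingroup taxa — unites the whole ingroup.
III (derived state '1') is unique to Lineage K (autapomorphy; uninformative for grouping).
Only Lineage J and Lineage K show the derived state '1' for IV, supporting them as a clade.
V (derived state '1') is unique to Lineage F (autapomorphy; uninformative for grouping).
Most parsimonious ingroup topology: (((Lineage K,Lineage J),Lineage F),Lineage B).
Lineage J and Lineage K form a cherry on this tree, so they are sister taxa.

Lineage K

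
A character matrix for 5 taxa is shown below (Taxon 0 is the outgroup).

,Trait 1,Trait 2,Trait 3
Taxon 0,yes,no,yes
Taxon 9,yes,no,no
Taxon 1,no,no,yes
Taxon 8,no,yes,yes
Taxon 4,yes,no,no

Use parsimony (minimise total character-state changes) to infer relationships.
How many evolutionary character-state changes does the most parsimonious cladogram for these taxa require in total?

3

Character polarity is set by the outgroup: the derived state is whichever differs from the outgroup's state, so for Trait 1, Trait 3 the derived state is 'no', and for the remaining characters it is 'yes'.
Trait 1: derived state 'no' in Taxon 1 and Taxon 8 only — synapomorphy for {Taxon 1, Taxon 8}.
Trait 2 (derived state 'yes') is unique to Taxon 8 (autapomorphy; uninformative for grouping).
Trait 3 (derived state 'no') is shared by Taxon 4 and Taxon 9 — a synapomorphy uniting that clade.
Most parsimonious ingroup topology: ((Taxon 9,Taxon 4),(Taxon 1,Taxon 8)).
Changes per character on this tree: Trait 1: 1; Trait 2: 1; Trait 3: 1.
Total = 3.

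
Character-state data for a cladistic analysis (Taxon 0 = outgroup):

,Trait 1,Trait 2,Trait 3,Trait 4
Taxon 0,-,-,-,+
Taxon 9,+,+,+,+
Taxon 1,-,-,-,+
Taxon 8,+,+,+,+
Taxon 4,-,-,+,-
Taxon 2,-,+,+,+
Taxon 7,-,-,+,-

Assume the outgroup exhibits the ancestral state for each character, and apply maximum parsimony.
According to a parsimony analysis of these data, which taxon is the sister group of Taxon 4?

Taxon 7

Character polarity is set by the outgroup: the derived state is whichever differs from the outgroup's state, so for Trait 4 the derived state is '-', and for the remaining characters it is '+'.
Only Taxon 8 and Taxon 9 show the derived state '+' for Trait 1, supporting them as a clade.
Trait 2: derived state '+' in Taxon 2, Taxon 8, and Taxon 9 only — synapomorphy for {Taxon 2, Taxon 8, Taxon 9}.
Trait 3: derived state '+' in Taxon 2, Taxon 4, Taxon 7, Taxon 8, and Taxon 9 only — synapomorphy for {Taxon 2, Taxon 4, Taxon 7, Taxon 8, Taxon 9}.
Trait 4: derived state '-' in Taxon 4 and Taxon 7 only — synapomorphy for {Taxon 4, Taxon 7}.
Most parsimonious ingroup topology: ((((Taxon 9,Taxon 8),Taxon 2),(Taxon 4,Taxon 7)),Taxon 1).
Taxon 4 and Taxon 7 form a cherry on this tree, so they are sister taxa.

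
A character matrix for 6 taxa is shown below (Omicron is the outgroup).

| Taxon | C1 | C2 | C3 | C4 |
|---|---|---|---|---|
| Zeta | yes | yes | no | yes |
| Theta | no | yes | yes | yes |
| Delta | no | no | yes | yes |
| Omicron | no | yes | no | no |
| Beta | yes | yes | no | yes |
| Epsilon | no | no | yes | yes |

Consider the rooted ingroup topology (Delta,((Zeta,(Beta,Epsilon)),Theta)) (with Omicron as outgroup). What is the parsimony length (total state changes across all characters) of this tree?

8

Map each character onto (Delta,((Zeta,(Beta,Epsilon)),Theta)) (rooted by Omicron) and count the minimum state changes it requires (Fitch parsimony):
C1: 2; C2: 2; C3: 3; C4: 1.
Total tree length = 8.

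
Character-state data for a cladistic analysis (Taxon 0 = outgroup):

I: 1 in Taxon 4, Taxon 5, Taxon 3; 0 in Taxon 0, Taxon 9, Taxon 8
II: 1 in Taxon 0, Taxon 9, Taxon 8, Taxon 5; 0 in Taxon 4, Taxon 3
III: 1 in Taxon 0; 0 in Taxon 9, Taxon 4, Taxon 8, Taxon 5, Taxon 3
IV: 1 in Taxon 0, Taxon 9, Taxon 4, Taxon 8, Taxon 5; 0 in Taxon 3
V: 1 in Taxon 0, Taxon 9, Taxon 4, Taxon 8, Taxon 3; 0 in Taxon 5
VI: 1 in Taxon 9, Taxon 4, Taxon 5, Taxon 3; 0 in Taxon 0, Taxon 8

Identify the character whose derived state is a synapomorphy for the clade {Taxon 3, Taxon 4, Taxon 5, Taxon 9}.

VI

Character polarity is set by the outgroup: the derived state is whichever differs from the outgroup's state, so for II, III, IV, V the derived state is '0', and for the remaining characters it is '1'.
I (derived state '1') is shared by Taxon 3, Taxon 4, and Taxon 5 — a synapomorphy uniting that clade.
II: derived state '0' in Taxon 3 and Taxon 4 only — synapomorphy for {Taxon 3, Taxon 4}.
All ingroup taxa share the derived state '0' for III; it defines the ingroup but does not resolve relationships within it.
IV: derived state '0' in Taxon 3 only — an autapomorphy, so it tells us nothing about relationships among taxa.
V (derived state '0') is unique to Taxon 5 (autapomorphy; uninformative for grouping).
VI (derived state '1') is shared by Taxon 3, Taxon 4, Taxon 5, and Taxon 9 — a synapomorphy uniting that clade.
Most parsimonious ingroup topology: ((Taxon 9,((Taxon 4,Taxon 3),Taxon 5)),Taxon 8).
The clade {Taxon 3, Taxon 4, Taxon 5, Taxon 9} is supported by VI: its derived state '1' occurs in exactly those taxa and in no other taxon (including the outgroup).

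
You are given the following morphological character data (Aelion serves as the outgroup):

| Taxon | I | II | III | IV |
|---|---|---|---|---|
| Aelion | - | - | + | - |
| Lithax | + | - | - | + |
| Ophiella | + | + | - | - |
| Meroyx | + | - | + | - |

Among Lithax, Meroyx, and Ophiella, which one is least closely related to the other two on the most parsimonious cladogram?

Meroyx

Character polarity is set by the outgroup: the derived state is whichever differs from the outgroup's state, so for III the derived state is '-', and for the remaining characters it is '+'.
All ingroup taxa share the derived state '+' for I; it defines the ingroup but does not resolve relationships within it.
II (derived state '+') is unique to Ophiella (autapomorphy; uninformative for grouping).
III: derived state '-' in Lithax and Ophiella only — synapomorphy for {Lithax, Ophiella}.
IV (derived state '+') is unique to Lithax (autapomorphy; uninformative for grouping).
Most parsimonious ingroup topology: ((Lithax,Ophiella),Meroyx).
Lithax and Ophiella share a more recent common ancestor with each other than either does with Meroyx, so Meroyx is the least closely related of the three.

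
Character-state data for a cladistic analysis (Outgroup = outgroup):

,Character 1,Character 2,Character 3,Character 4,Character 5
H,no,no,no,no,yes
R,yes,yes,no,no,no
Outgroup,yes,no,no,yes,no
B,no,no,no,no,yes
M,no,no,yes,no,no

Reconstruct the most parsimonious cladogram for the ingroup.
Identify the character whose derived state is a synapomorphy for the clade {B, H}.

Character 5

Character polarity is set by the outgroup: the derived state is whichever differs from the outgroup's state, so for Character 1, Character 4 the derived state is 'no', and for the remaining characters it is 'yes'.
Only B, H, and M show the derived state 'no' for Character 1, supporting them as a clade.
Character 2 (derived state 'yes') is unique to R (autapomorphy; uninformative for grouping).
Character 3 (derived state 'yes') is unique to M (autapomorphy; uninformative for grouping).
Character 4 (derived state 'no') is shared by all ingroup taxa — unites the whole ingroup.
Only B and H show the derived state 'yes' for Character 5, supporting them as a clade.
Most parsimonious ingroup topology: ((M,(B,H)),R).
The clade {B, H} is supported by Character 5: its derived state 'yes' occurs in exactly those taxa and in no other taxon (including the outgroup).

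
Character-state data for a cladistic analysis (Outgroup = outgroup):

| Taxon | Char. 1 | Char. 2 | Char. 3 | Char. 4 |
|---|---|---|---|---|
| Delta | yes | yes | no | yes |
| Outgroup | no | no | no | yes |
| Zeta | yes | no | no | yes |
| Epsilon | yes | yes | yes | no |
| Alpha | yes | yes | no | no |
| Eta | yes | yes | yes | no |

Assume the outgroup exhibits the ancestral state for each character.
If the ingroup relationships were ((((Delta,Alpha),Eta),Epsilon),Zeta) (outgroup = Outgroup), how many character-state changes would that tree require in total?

6

Map each character onto ((((Delta,Alpha),Eta),Epsilon),Zeta) (rooted by Outgroup) and count the minimum state changes it requires (Fitch parsimony):
Char. 1: 1; Char. 2: 1; Char. 3: 2; Char. 4: 2.
Total tree length = 6.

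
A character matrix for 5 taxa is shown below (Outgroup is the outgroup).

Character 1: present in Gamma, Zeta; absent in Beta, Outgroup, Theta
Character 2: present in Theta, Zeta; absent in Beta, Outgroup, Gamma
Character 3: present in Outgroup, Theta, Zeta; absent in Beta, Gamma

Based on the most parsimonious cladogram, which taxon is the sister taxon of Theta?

Zeta

Character polarity is set by the outgroup: the derived state is whichever differs from the outgroup's state, so for Character 3 the derived state is 'absent', and for the remaining characters it is 'present'.
Character 1 groups Gamma and Zeta, which is incompatible with the clades supported by the remaining characters; treating it as convergent (homoplasy) costs fewer steps than any alternative tree.
Character 2 (derived state 'present') is shared by Theta and Zeta — a synapomorphy uniting that clade.
Character 3: derived state 'absent' in Beta and Gamma only — synapomorphy for {Beta, Gamma}.
Most parsimonious ingroup topology: ((Beta,Gamma),(Zeta,Theta)).
Theta and Zeta form a cherry on this tree, so they are sister taxa.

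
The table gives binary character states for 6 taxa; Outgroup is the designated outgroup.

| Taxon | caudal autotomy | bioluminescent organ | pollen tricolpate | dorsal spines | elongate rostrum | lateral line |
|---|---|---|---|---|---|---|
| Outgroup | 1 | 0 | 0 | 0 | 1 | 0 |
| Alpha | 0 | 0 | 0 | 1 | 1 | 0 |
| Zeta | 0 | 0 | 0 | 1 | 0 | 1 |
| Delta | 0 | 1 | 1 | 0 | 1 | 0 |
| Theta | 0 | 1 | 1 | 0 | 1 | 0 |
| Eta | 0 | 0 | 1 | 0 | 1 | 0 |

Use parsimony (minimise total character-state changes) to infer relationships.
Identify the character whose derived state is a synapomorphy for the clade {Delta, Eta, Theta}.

Character polarity is set by the outgroup: the derived state is whichever differs from the outgroup's state, so for caudal autotomy, elongate rostrum the derived state is '0', and for the remaining characters it is '1'.
All ingroup taxa share the derived state '0' for caudal autotomy; it defines the ingroup but does not resolve relationships within it.
bioluminescent organ (derived state '1') is shared by Delta and Theta — a synapomorphy uniting that clade.
Only Delta, Eta, and Theta show the derived state '1' for pollen tricolpate, supporting them as a clade.
dorsal spines (derived state '1') is shared by Alpha and Zeta — a synapomorphy uniting that clade.
elongate rostrum: derived state '0' in Zeta only — an autapomorphy, so it tells us nothing about relationships among taxa.
lateral line (derived state '1') is unique to Zeta (autapomorphy; uninformative for grouping).
Most parsimonious ingroup topology: ((Alpha,Zeta),((Delta,Theta),Eta)).
The clade {Delta, Eta, Theta} is supported by pollen tricolpate: its derived state '1' occurs in exactly those taxa and in no other taxon (including the outgroup).

pollen tricolpate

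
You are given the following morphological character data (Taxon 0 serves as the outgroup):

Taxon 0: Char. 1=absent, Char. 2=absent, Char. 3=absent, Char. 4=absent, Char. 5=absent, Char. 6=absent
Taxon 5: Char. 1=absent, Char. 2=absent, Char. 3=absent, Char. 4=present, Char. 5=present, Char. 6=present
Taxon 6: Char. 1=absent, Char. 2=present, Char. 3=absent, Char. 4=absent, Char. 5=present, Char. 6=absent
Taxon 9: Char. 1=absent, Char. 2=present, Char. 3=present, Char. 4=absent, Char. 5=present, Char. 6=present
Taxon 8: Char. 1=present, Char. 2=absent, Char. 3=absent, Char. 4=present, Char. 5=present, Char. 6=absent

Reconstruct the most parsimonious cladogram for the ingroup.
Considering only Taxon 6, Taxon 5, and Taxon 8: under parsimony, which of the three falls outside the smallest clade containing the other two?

The outgroup has state 'absent' for every character, so 'present' is the derived state throughout.
Char. 1: derived state 'present' in Taxon 8 only — an autapomorphy, so it tells us nothing about relationships among taxa.
Only Taxon 6 and Taxon 9 show the derived state 'present' for Char. 2, supporting them as a clade.
Char. 3: derived state 'present' in Taxon 9 only — an autapomorphy, so it tells us nothing about relationships among taxa.
Only Taxon 5 and Taxon 8 show the derived state 'present' for Char. 4, supporting them as a clade.
Char. 5 (derived state 'present') is shared by all ingroup taxa — unites the whole ingroup.
Char. 6 (state 'present') occurs in Taxon 5 and Taxon 9 but conflicts with the nesting implied by the other characters — most parsimoniously interpreted as homoplasy.
Most parsimonious ingroup topology: ((Taxon 5,Taxon 8),(Taxon 6,Taxon 9)).
Taxon 8 and Taxon 5 share a more recent common ancestor with each other than either does with Taxon 6, so Taxon 6 is the least closely related of the three.

Taxon 6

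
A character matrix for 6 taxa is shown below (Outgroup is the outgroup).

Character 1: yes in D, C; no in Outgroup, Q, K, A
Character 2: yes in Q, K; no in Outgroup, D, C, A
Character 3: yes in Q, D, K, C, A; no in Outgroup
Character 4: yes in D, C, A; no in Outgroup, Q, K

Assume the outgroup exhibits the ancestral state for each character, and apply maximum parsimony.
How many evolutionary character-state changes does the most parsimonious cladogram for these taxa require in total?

The outgroup has state 'no' for every character, so 'yes' is the derived state throughout.
Character 1 (derived state 'yes') is shared by C and D — a synapomorphy uniting that clade.
Only K and Q show the derived state 'yes' for Character 2, supporting them as a clade.
Character 3 (derived state 'yes') is shared by all ingroup taxa — unites the whole ingroup.
Only A, C, and D show the derived state 'yes' for Character 4, supporting them as a clade.
Most parsimonious ingroup topology: ((Q,K),((D,C),A)).
Changes per character on this tree: Character 1: 1; Character 2: 1; Character 3: 1; Character 4: 1.
Total = 4.

4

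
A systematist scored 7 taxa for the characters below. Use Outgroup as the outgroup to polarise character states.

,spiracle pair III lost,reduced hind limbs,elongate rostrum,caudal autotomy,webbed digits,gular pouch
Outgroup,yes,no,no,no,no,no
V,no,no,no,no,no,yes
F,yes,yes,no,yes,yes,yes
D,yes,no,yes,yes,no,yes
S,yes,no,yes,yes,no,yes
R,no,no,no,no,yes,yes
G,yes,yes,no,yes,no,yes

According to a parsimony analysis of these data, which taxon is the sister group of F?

Character polarity is set by the outgroup: the derived state is whichever differs from the outgroup's state, so for spiracle pair III lost the derived state is 'no', and for the remaining characters it is 'yes'.
Only R and V show the derived state 'no' for spiracle pair III lost, supporting them as a clade.
Only F and G show the derived state 'yes' for reduced hind limbs, supporting them as a clade.
elongate rostrum (derived state 'yes') is shared by D and S — a synapomorphy uniting that clade.
caudal autotomy: derived state 'yes' in D, F, G, and S only — synapomorphy for {D, F, G, S}.
webbed digits groups F and R, which is incompatible with the clades supported by the remaining characters; treating it as convergent (homoplasy) costs fewer steps than any alternative tree.
All ingroup taxa share the derived state 'yes' for gular pouch; it defines the ingroup but does not resolve relationships within it.
Most parsimonious ingroup topology: ((V,R),((F,G),(D,S))).
F and G form a cherry on this tree, so they are sister taxa.

G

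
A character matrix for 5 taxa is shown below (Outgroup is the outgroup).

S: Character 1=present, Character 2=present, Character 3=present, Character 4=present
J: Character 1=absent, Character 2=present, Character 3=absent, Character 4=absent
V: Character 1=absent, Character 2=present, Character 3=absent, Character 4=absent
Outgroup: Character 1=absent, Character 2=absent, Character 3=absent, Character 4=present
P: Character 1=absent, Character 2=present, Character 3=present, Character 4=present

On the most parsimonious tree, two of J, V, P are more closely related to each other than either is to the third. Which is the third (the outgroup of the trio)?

Character polarity is set by the outgroup: the derived state is whichever differs from the outgroup's state, so for Character 4 the derived state is 'absent', and for the remaining characters it is 'present'.
Character 1: derived state 'present' in S only — an autapomorphy, so it tells us nothing about relationships among taxa.
Character 2 (derived state 'present') is shared by all ingroup taxa — unites the whole ingroup.
Character 3 (derived state 'present') is shared by P and S — a synapomorphy uniting that clade.
Only J and V show the derived state 'absent' for Character 4, supporting them as a clade.
Most parsimonious ingroup topology: ((V,J),(P,S)).
V and J share a more recent common ancestor with each other than either does with P, so P is the least closely related of the three.

P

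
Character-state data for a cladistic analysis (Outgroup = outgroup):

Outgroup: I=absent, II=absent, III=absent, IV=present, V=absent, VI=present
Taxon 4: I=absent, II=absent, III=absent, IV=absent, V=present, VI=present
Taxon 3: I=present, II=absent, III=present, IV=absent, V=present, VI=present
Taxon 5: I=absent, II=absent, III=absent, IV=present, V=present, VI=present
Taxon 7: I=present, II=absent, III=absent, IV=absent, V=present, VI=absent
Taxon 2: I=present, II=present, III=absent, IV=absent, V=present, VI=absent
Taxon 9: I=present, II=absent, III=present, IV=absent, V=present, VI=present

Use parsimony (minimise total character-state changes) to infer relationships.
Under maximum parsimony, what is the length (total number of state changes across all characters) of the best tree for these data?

Character polarity is set by the outgroup: the derived state is whichever differs from the outgroup's state, so for IV, VI the derived state is 'absent', and for the remaining characters it is 'present'.
I (derived state 'present') is shared by Taxon 2, Taxon 3, Taxon 7, and Taxon 9 — a synapomorphy uniting that clade.
II (derived state 'present') is unique to Taxon 2 (autapomorphy; uninformative for grouping).
III: derived state 'present' in Taxon 3 and Taxon 9 only — synapomorphy for {Taxon 3, Taxon 9}.
IV (derived state 'absent') is shared by Taxon 2, Taxon 3, Taxon 4, Taxon 7, and Taxon 9 — a synapomorphy uniting that clade.
V (derived state 'present') is shared by all ingroup taxa — unites the whole ingroup.
VI (derived state 'absent') is shared by Taxon 2 and Taxon 7 — a synapomorphy uniting that clade.
Most parsimonious ingroup topology: ((Taxon 4,((Taxon 3,Taxon 9),(Taxon 7,Taxon 2))),Taxon 5).
Changes per character on this tree: I: 1; II: 1; III: 1; IV: 1; V: 1; VI: 1.
Total = 6.

6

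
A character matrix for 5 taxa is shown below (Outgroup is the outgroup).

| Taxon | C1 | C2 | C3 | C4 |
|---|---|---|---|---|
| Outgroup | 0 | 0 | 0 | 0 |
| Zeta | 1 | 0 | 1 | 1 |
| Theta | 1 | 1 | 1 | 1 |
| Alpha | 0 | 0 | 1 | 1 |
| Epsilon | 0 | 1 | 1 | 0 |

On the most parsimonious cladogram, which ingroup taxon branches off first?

The outgroup has state '0' for every character, so '1' is the derived state throughout.
C1: derived state '1' in Theta and Zeta only — synapomorphy for {Theta, Zeta}.
C2 groups Epsilon and Theta, which is incompatible with the clades supported by the remaining characters; treating it as convergent (homoplasy) costs fewer steps than any alternative tree.
All ingroup taxa share the derived state '1' for C3; it defines the ingroup but does not resolve relationships within it.
C4 (derived state '1') is shared by Alpha, Theta, and Zeta — a synapomorphy uniting that clade.
Most parsimonious ingroup topology: (((Zeta,Theta),Alpha),Epsilon).
Epsilon is sister to the clade containing all other ingroup taxa, so it is the earliest-diverging (most basal) ingroup lineage.

Epsilon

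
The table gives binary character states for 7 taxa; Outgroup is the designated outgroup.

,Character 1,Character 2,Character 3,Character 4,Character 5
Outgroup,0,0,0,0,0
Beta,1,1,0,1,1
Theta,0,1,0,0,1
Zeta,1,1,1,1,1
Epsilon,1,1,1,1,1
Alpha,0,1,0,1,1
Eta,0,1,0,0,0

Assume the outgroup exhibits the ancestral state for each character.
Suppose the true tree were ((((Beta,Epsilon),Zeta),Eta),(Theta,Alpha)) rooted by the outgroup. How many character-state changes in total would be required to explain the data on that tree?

Map each character onto ((((Beta,Epsilon),Zeta),Eta),(Theta,Alpha)) (rooted by Outgroup) and count the minimum state changes it requires (Fitch parsimony):
Character 1: 1; Character 2: 1; Character 3: 2; Character 4: 2; Character 5: 2.
Total tree length = 8.

8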